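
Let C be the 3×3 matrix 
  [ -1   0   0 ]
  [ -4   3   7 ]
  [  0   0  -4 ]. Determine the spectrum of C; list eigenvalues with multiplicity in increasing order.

-4, -1, 3

Characteristic polynomial: p(λ) = λ^3 + 2λ^2 - 11λ - 12 = (λ - 3)(λ + 1)(λ + 4).
Roots (with multiplicity): -4, -1, 3.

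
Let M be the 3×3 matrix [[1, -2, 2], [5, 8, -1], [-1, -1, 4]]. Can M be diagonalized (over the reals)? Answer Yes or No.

Characteristic polynomial: p(λ) = λ^3 - 13λ^2 + 55λ - 75 = (λ - 5)^2(λ - 3).
λ = 5 has algebraic multiplicity 2; rank(M − 5I) = 2, so geometric multiplicity = 1.
Geometric multiplicity < algebraic multiplicity, so M is not diagonalizable.

No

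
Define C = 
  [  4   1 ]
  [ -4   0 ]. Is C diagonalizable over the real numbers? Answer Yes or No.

No

Characteristic polynomial: p(t) = t^2 - 4t + 4 = (t - 2)^2.
t = 2 has algebraic multiplicity 2; rank(C − 2I) = 1, so geometric multiplicity = 1.
Geometric multiplicity < algebraic multiplicity, so C is not diagonalizable.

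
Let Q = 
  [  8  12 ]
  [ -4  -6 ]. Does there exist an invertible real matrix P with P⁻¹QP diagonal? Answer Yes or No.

Characteristic polynomial: p(λ) = λ^2 - 2λ = λ(λ - 2).
All 2 eigenvalues are distinct, so Q is diagonalizable.

Yes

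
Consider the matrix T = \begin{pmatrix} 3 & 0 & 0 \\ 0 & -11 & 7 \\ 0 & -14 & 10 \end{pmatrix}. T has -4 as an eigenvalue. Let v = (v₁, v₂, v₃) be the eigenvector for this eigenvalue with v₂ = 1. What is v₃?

T + 4I = [[7, 0, 0], [0, -7, 7], [0, -14, 14]].
Solving (T + 4I)v = 0 gives the eigenspace spanned by (0, 1, 1).
With v₂ = 1, v = (0, 1, 1), so v₃ = 1.

1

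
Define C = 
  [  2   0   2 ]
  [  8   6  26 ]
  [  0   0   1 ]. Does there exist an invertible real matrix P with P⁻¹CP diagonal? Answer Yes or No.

Yes

Characteristic polynomial: p(μ) = μ^3 - 9μ^2 + 20μ - 12 = (μ - 6)(μ - 2)(μ - 1).
All 3 eigenvalues are distinct, so C is diagonalizable.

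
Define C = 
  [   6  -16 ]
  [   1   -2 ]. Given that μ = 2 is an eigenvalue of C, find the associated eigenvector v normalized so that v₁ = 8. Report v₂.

C − 2I = [[4, -16], [1, -4]].
Solving (C − 2I)v = 0 gives the eigenspace spanned by (8, 2).
With v₁ = 8, v = (8, 2), so v₂ = 2.

2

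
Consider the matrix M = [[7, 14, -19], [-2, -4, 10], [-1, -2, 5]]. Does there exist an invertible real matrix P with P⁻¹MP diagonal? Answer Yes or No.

No

Characteristic polynomial: p(t) = t^3 - 8t^2 + 16t = t(t - 4)^2.
t = 4 has algebraic multiplicity 2; rank(M − 4I) = 2, so geometric multiplicity = 1.
Geometric multiplicity < algebraic multiplicity, so M is not diagonalizable.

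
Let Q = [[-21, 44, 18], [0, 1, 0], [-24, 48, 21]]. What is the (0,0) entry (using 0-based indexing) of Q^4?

81

Characteristic polynomial: μ^3 - μ^2 - 9μ + 9 = (μ - 3)(μ - 1)(μ + 3), so the eigenvalues are -3, 1, 3.
μ=-3: eigenvector (1, 0, 1).
μ=3: eigenvector (3, 0, 4).
μ=1: eigenvector (2, 1, 0).
P = [[1, 3, 2], [0, 0, 1], [1, 4, 0]], D = diag(-3, 3, 1), P⁻¹ = [[4, -8, -3], [-1, 2, 1], [0, 1, 0]].
Q⁴ = P·diag(81, 81, 1)·P⁻¹ = [[81, -160, 0], [0, 1, 0], [0, 0, 81]].
The requested entry is 81.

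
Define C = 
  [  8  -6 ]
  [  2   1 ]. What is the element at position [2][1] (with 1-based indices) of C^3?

122

Characteristic polynomial: s^2 - 9s + 20 = (s - 5)(s - 4), so the eigenvalues are 4, 5.
s=4: eigenvector (-3, -2).
s=5: eigenvector (-2, -1).
P = [[-3, -2], [-2, -1]], D = diag(4, 5), P⁻¹ = [[1, -2], [-2, 3]].
C³ = P·diag(64, 125)·P⁻¹ = [[308, -366], [122, -119]].
The requested entry is 122.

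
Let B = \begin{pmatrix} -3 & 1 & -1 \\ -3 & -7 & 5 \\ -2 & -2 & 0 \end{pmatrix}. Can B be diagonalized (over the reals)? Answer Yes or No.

Characteristic polynomial: p(μ) = μ^3 + 10μ^2 + 32μ + 32 = (μ + 2)(μ + 4)^2.
μ = -4 has algebraic multiplicity 2; rank(B + 4I) = 2, so geometric multiplicity = 1.
Geometric multiplicity < algebraic multiplicity, so B is not diagonalizable.

No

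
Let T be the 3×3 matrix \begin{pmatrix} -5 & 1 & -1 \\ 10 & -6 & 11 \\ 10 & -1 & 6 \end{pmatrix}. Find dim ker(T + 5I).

1

T + 5I = [[0, 1, -1], [10, -1, 11], [10, -1, 11]].
This matrix has rank 2, so its null space has dimension 3 − 2 = 1.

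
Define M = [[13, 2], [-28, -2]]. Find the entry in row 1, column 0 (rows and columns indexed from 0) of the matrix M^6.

-868868

Characteristic polynomial: t^2 - 11t + 30 = (t - 6)(t - 5), so the eigenvalues are 5, 6.
t=6: eigenvector (2, -7).
t=5: eigenvector (-1, 4).
P = [[2, -1], [-7, 4]], D = diag(6, 5), P⁻¹ = [[4, 1], [7, 2]].
M⁶ = P·diag(46656, 15625)·P⁻¹ = [[263873, 62062], [-868868, -201592]].
The requested entry is -868868.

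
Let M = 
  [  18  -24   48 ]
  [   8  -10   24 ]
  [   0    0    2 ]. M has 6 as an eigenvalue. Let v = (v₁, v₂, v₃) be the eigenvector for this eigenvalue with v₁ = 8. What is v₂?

4

M − 6I = [[12, -24, 48], [8, -16, 24], [0, 0, -4]].
Solving (M − 6I)v = 0 gives the eigenspace spanned by (8, 4, 0).
With v₁ = 8, v = (8, 4, 0), so v₂ = 4.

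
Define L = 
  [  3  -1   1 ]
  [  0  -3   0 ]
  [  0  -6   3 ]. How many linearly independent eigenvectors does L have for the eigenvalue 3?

1

L − 3I = [[0, -1, 1], [0, -6, 0], [0, -6, 0]].
This matrix has rank 2, so its null space has dimension 3 − 2 = 1.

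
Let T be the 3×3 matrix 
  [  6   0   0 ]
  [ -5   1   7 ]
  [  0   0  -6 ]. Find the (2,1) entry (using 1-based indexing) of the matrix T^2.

Characteristic polynomial: r^3 - r^2 - 36r + 36 = (r - 6)(r - 1)(r + 6), so the eigenvalues are -6, 1, 6.
r=6: eigenvector (1, -1, 0).
r=1: eigenvector (0, 1, 0).
r=-6: eigenvector (0, -1, 1).
P = [[1, 0, 0], [-1, 1, -1], [0, 0, 1]], D = diag(6, 1, -6), P⁻¹ = [[1, 0, 0], [1, 1, 1], [0, 0, 1]].
T² = P·diag(36, 1, 36)·P⁻¹ = [[36, 0, 0], [-35, 1, -35], [0, 0, 36]].
The requested entry is -35.

-35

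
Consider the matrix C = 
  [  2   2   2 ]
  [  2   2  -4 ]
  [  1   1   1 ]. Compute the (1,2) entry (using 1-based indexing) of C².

Characteristic polynomial: μ^3 - 5μ^2 + 6μ = μ(μ - 3)(μ - 2), so the eigenvalues are 0, 2, 3.
μ=0: eigenvector (1, -1, 0).
μ=2: eigenvector (-2, 1, -1).
μ=3: eigenvector (2, 0, 1).
P = [[1, -2, 2], [-1, 1, 0], [0, -1, 1]], D = diag(0, 2, 3), P⁻¹ = [[1, 0, -2], [1, 1, -2], [1, 1, -1]].
C² = P·diag(0, 4, 9)·P⁻¹ = [[10, 10, -2], [4, 4, -8], [5, 5, -1]].
The requested entry is 10.

10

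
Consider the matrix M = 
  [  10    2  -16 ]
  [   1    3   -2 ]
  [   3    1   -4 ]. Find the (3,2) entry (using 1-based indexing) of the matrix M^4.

Characteristic polynomial: s^3 - 9s^2 + 26s - 24 = (s - 4)(s - 3)(s - 2), so the eigenvalues are 2, 3, 4.
s=3: eigenvector (2, 1, 1).
s=4: eigenvector (5, 1, 2).
s=2: eigenvector (2, 0, 1).
P = [[2, 5, 2], [1, 1, 0], [1, 2, 1]], D = diag(3, 4, 2), P⁻¹ = [[-1, 1, 2], [1, 0, -2], [-1, -1, 3]].
M⁴ = P·diag(81, 256, 16)·P⁻¹ = [[1086, 130, -2140], [175, 81, -350], [415, 65, -814]].
The requested entry is 65.

65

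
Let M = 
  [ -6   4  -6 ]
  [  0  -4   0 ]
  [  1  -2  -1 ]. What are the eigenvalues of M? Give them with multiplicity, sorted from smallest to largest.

-4, -4, -3

Characteristic polynomial: p(r) = r^3 + 11r^2 + 40r + 48 = (r + 3)(r + 4)^2.
Roots (with multiplicity): -4, -4, -3.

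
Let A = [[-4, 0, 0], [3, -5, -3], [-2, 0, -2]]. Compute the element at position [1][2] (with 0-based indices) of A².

Characteristic polynomial: r^3 + 11r^2 + 38r + 40 = (r + 2)(r + 4)(r + 5), so the eigenvalues are -5, -4, -2.
r=-4: eigenvector (1, 0, 1).
r=-2: eigenvector (0, -1, 1).
r=-5: eigenvector (0, 1, 0).
P = [[1, 0, 0], [0, -1, 1], [1, 1, 0]], D = diag(-4, -2, -5), P⁻¹ = [[1, 0, 0], [-1, 0, 1], [-1, 1, 1]].
A² = P·diag(16, 4, 25)·P⁻¹ = [[16, 0, 0], [-21, 25, 21], [12, 0, 4]].
The requested entry is 21.

21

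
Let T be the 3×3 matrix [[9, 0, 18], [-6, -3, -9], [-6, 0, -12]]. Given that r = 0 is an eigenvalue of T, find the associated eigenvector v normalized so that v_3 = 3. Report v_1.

T = [[9, 0, 18], [-6, -3, -9], [-6, 0, -12]].
Solving (T)v = 0 gives the eigenspace spanned by (-6, 3, 3).
With v_3 = 3, v = (-6, 3, 3), so v_1 = -6.

-6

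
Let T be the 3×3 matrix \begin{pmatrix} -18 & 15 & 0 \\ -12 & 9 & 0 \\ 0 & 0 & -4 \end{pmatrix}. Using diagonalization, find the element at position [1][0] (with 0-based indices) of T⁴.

4860

Characteristic polynomial: λ^3 + 13λ^2 + 54λ + 72 = (λ + 3)(λ + 4)(λ + 6), so the eigenvalues are -6, -4, -3.
λ=-6: eigenvector (5, 4, 0).
λ=-3: eigenvector (1, 1, 0).
λ=-4: eigenvector (0, 0, 1).
P = [[5, 1, 0], [4, 1, 0], [0, 0, 1]], D = diag(-6, -3, -4), P⁻¹ = [[1, -1, 0], [-4, 5, 0], [0, 0, 1]].
T⁴ = P·diag(1296, 81, 256)·P⁻¹ = [[6156, -6075, 0], [4860, -4779, 0], [0, 0, 256]].
The requested entry is 4860.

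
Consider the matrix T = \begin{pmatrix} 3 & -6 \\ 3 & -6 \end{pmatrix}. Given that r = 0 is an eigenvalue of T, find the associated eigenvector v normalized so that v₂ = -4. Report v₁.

T = [[3, -6], [3, -6]].
Solving (T)v = 0 gives the eigenspace spanned by (-8, -4).
With v₂ = -4, v = (-8, -4), so v₁ = -8.

-8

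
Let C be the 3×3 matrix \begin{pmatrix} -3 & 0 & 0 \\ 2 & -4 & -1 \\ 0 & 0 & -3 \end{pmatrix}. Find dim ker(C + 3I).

C + 3I = [[0, 0, 0], [2, -1, -1], [0, 0, 0]].
This matrix has rank 1, so its null space has dimension 3 − 1 = 2.

2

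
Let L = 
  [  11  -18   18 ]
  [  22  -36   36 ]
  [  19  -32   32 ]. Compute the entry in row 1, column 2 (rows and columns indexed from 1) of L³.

-702

Characteristic polynomial: μ^3 - 7μ^2 + 10μ = μ(μ - 5)(μ - 2), so the eigenvalues are 0, 2, 5.
μ=5: eigenvector (3, 6, 5).
μ=0: eigenvector (0, 1, 1).
μ=2: eigenvector (-2, -4, -3).
P = [[3, 0, -2], [6, 1, -4], [5, 1, -3]], D = diag(5, 0, 2), P⁻¹ = [[1, -2, 2], [-2, 1, 0], [1, -3, 3]].
L³ = P·diag(125, 0, 8)·P⁻¹ = [[359, -702, 702], [718, -1404, 1404], [601, -1178, 1178]].
The requested entry is -702.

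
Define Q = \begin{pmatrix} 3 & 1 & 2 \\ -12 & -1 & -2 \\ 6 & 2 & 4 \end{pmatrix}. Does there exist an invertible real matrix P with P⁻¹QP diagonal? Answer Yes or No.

Characteristic polynomial: p(μ) = μ^3 - 6μ^2 + 9μ = μ(μ - 3)^2.
μ = 3 has algebraic multiplicity 2; rank(Q − 3I) = 2, so geometric multiplicity = 1.
Geometric multiplicity < algebraic multiplicity, so Q is not diagonalizable.

No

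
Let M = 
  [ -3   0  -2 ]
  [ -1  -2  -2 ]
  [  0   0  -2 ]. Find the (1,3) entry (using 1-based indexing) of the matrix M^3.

-38

Characteristic polynomial: s^3 + 7s^2 + 16s + 12 = (s + 2)^2(s + 3), so the eigenvalues are -3, -2, -2.
s=-3: eigenvector (1, 1, 0).
s=-2: eigenvector (0, 1, 0).
s=-2: eigenvector (-2, 0, 1).
P = [[1, 0, -2], [1, 1, 0], [0, 0, 1]], D = diag(-3, -2, -2), P⁻¹ = [[1, 0, 2], [-1, 1, -2], [0, 0, 1]].
M³ = P·diag(-27, -8, -8)·P⁻¹ = [[-27, 0, -38], [-19, -8, -38], [0, 0, -8]].
The requested entry is -38.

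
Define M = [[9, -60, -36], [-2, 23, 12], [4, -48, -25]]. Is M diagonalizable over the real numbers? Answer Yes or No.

Characteristic polynomial: p(μ) = μ^3 - 7μ^2 + 7μ + 15 = (μ - 5)(μ - 3)(μ + 1).
All 3 eigenvalues are distinct, so M is diagonalizable.

Yes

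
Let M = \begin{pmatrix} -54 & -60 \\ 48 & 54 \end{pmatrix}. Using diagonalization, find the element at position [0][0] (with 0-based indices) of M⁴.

Characteristic polynomial: s^2 - 36 = (s - 6)(s + 6), so the eigenvalues are -6, 6.
s=-6: eigenvector (5, -4).
s=6: eigenvector (-1, 1).
P = [[5, -1], [-4, 1]], D = diag(-6, 6), P⁻¹ = [[1, 1], [4, 5]].
M⁴ = P·diag(1296, 1296)·P⁻¹ = [[1296, 0], [0, 1296]].
The requested entry is 1296.

1296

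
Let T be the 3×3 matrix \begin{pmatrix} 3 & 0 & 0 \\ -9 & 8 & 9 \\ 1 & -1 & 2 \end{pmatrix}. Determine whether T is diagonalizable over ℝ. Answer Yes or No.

Characteristic polynomial: p(μ) = μ^3 - 13μ^2 + 55μ - 75 = (μ - 5)^2(μ - 3).
μ = 5 has algebraic multiplicity 2; rank(T − 5I) = 2, so geometric multiplicity = 1.
Geometric multiplicity < algebraic multiplicity, so T is not diagonalizable.

No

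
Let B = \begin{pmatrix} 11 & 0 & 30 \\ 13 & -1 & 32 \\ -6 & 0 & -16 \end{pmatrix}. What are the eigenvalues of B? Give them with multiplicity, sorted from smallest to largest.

-4, -1, -1

Characteristic polynomial: p(t) = t^3 + 6t^2 + 9t + 4 = (t + 1)^2(t + 4).
Roots (with multiplicity): -4, -1, -1.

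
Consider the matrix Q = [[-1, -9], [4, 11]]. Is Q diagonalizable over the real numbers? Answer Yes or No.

No

Characteristic polynomial: p(r) = r^2 - 10r + 25 = (r - 5)^2.
r = 5 has algebraic multiplicity 2; rank(Q − 5I) = 1, so geometric multiplicity = 1.
Geometric multiplicity < algebraic multiplicity, so Q is not diagonalizable.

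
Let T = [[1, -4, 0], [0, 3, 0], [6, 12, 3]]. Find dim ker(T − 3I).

T − 3I = [[-2, -4, 0], [0, 0, 0], [6, 12, 0]].
This matrix has rank 1, so its null space has dimension 3 − 1 = 2.

2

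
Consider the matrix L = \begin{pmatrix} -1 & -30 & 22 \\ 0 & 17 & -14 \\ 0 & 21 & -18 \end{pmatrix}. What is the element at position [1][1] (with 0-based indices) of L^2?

Characteristic polynomial: t^3 + 2t^2 - 11t - 12 = (t - 3)(t + 1)(t + 4), so the eigenvalues are -4, -1, 3.
t=3: eigenvector (-2, 1, 1).
t=-1: eigenvector (1, 0, 0).
t=-4: eigenvector (-2, 2, 3).
P = [[-2, 1, -2], [1, 0, 2], [1, 0, 3]], D = diag(3, -1, -4), P⁻¹ = [[0, 3, -2], [1, 4, -2], [0, -1, 1]].
L² = P·diag(9, 1, 16)·P⁻¹ = [[1, -18, 2], [0, -5, 14], [0, -21, 30]].
The requested entry is -5.

-5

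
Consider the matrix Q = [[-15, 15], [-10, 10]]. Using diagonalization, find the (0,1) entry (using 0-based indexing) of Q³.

375

Characteristic polynomial: r^2 + 5r = r(r + 5), so the eigenvalues are -5, 0.
r=-5: eigenvector (-3, -2).
r=0: eigenvector (1, 1).
P = [[-3, 1], [-2, 1]], D = diag(-5, 0), P⁻¹ = [[-1, 1], [-2, 3]].
Q³ = P·diag(-125, 0)·P⁻¹ = [[-375, 375], [-250, 250]].
The requested entry is 375.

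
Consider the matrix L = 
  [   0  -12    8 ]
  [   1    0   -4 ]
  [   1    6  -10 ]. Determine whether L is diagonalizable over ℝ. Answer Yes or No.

Characteristic polynomial: p(s) = s^3 + 10s^2 + 28s + 24 = (s + 2)^2(s + 6).
s = -2 has algebraic multiplicity 2; rank(L + 2I) = 2, so geometric multiplicity = 1.
Geometric multiplicity < algebraic multiplicity, so L is not diagonalizable.

No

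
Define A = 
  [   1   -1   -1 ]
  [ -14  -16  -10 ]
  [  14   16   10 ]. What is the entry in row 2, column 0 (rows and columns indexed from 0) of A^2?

-70

Characteristic polynomial: t^3 + 5t^2 - 6t = t(t - 1)(t + 6), so the eigenvalues are -6, 0, 1.
t=-6: eigenvector (0, 1, -1).
t=1: eigenvector (1, -2, 2).
t=0: eigenvector (1, -4, 5).
P = [[0, 1, 1], [1, -2, -4], [-1, 2, 5]], D = diag(-6, 1, 0), P⁻¹ = [[2, 3, 2], [1, -1, -1], [0, 1, 1]].
A² = P·diag(36, 1, 0)·P⁻¹ = [[1, -1, -1], [70, 110, 74], [-70, -110, -74]].
The requested entry is -70.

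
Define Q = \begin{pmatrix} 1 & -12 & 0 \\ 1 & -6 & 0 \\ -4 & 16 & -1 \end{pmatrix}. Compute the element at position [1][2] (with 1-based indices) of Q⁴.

780

Characteristic polynomial: r^3 + 6r^2 + 11r + 6 = (r + 1)(r + 2)(r + 3), so the eigenvalues are -3, -2, -1.
r=-3: eigenvector (3, 1, -2).
r=-2: eigenvector (4, 1, 0).
r=-1: eigenvector (0, 0, 1).
P = [[3, 4, 0], [1, 1, 0], [-2, 0, 1]], D = diag(-3, -2, -1), P⁻¹ = [[-1, 4, 0], [1, -3, 0], [-2, 8, 1]].
Q⁴ = P·diag(81, 16, 1)·P⁻¹ = [[-179, 780, 0], [-65, 276, 0], [160, -640, 1]].
The requested entry is 780.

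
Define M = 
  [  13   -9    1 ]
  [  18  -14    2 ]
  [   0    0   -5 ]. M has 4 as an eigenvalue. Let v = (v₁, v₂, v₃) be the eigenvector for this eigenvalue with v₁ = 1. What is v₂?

1

M − 4I = [[9, -9, 1], [18, -18, 2], [0, 0, -9]].
Solving (M − 4I)v = 0 gives the eigenspace spanned by (1, 1, 0).
With v₁ = 1, v = (1, 1, 0), so v₂ = 1.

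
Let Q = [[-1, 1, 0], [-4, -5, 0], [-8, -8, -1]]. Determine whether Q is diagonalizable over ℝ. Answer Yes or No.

No

Characteristic polynomial: p(s) = s^3 + 7s^2 + 15s + 9 = (s + 1)(s + 3)^2.
s = -3 has algebraic multiplicity 2; rank(Q + 3I) = 2, so geometric multiplicity = 1.
Geometric multiplicity < algebraic multiplicity, so Q is not diagonalizable.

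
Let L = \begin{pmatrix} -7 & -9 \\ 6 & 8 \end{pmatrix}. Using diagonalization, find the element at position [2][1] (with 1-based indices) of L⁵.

66

Characteristic polynomial: s^2 - s - 2 = (s - 2)(s + 1), so the eigenvalues are -1, 2.
s=2: eigenvector (-1, 1).
s=-1: eigenvector (3, -2).
P = [[-1, 3], [1, -2]], D = diag(2, -1), P⁻¹ = [[2, 3], [1, 1]].
L⁵ = P·diag(32, -1)·P⁻¹ = [[-67, -99], [66, 98]].
The requested entry is 66.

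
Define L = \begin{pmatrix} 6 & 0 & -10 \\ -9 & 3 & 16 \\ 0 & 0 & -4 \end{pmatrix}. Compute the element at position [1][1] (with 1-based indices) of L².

Characteristic polynomial: t^3 - 5t^2 - 18t + 72 = (t - 6)(t - 3)(t + 4), so the eigenvalues are -4, 3, 6.
t=6: eigenvector (1, -3, 0).
t=3: eigenvector (0, 1, 0).
t=-4: eigenvector (1, -1, 1).
P = [[1, 0, 1], [-3, 1, -1], [0, 0, 1]], D = diag(6, 3, -4), P⁻¹ = [[1, 0, -1], [3, 1, -2], [0, 0, 1]].
L² = P·diag(36, 9, 16)·P⁻¹ = [[36, 0, -20], [-81, 9, 74], [0, 0, 16]].
The requested entry is 36.

36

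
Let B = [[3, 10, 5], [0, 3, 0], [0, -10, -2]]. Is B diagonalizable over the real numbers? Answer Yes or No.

Characteristic polynomial: p(r) = r^3 - 4r^2 - 3r + 18 = (r - 3)^2(r + 2).
r = 3 has algebraic multiplicity 2; rank(B − 3I) = 1, so geometric multiplicity = 2.
Every eigenvalue has geometric = algebraic multiplicity, so B is diagonalizable.

Yes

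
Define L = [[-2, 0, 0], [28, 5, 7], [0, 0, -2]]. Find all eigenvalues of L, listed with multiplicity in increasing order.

-2, -2, 5

Characteristic polynomial: p(s) = s^3 - s^2 - 16s - 20 = (s - 5)(s + 2)^2.
Roots (with multiplicity): -2, -2, 5.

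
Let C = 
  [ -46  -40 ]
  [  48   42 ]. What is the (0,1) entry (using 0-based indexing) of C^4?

6400

Characteristic polynomial: r^2 + 4r - 12 = (r - 2)(r + 6), so the eigenvalues are -6, 2.
r=-6: eigenvector (1, -1).
r=2: eigenvector (-5, 6).
P = [[1, -5], [-1, 6]], D = diag(-6, 2), P⁻¹ = [[6, 5], [1, 1]].
C⁴ = P·diag(1296, 16)·P⁻¹ = [[7696, 6400], [-7680, -6384]].
The requested entry is 6400.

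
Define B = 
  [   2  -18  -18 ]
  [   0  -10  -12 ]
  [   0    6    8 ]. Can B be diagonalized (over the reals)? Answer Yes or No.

Yes

Characteristic polynomial: p(μ) = μ^3 - 12μ + 16 = (μ - 2)^2(μ + 4).
μ = 2 has algebraic multiplicity 2; rank(B − 2I) = 1, so geometric multiplicity = 2.
Every eigenvalue has geometric = algebraic multiplicity, so B is diagonalizable.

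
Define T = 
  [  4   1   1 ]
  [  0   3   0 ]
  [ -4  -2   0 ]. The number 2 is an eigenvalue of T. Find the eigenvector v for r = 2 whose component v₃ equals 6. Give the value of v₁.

T − 2I = [[2, 1, 1], [0, 1, 0], [-4, -2, -2]].
Solving (T − 2I)v = 0 gives the eigenspace spanned by (-3, 0, 6).
With v₃ = 6, v = (-3, 0, 6), so v₁ = -3.

-3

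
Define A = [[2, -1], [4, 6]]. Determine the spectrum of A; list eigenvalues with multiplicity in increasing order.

4, 4

Characteristic polynomial: p(λ) = λ^2 - 8λ + 16 = (λ - 4)^2.
Roots (with multiplicity): 4, 4.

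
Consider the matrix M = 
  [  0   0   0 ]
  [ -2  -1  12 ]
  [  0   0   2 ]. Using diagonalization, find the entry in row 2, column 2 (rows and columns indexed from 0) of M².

4

Characteristic polynomial: t^3 - t^2 - 2t = t(t - 2)(t + 1), so the eigenvalues are -1, 0, 2.
t=0: eigenvector (1, -2, 0).
t=-1: eigenvector (0, 1, 0).
t=2: eigenvector (0, 4, 1).
P = [[1, 0, 0], [-2, 1, 4], [0, 0, 1]], D = diag(0, -1, 2), P⁻¹ = [[1, 0, 0], [2, 1, -4], [0, 0, 1]].
M² = P·diag(0, 1, 4)·P⁻¹ = [[0, 0, 0], [2, 1, 12], [0, 0, 4]].
The requested entry is 4.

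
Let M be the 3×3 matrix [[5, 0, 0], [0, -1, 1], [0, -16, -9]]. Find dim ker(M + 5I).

M + 5I = [[10, 0, 0], [0, 4, 1], [0, -16, -4]].
This matrix has rank 2, so its null space has dimension 3 − 2 = 1.

1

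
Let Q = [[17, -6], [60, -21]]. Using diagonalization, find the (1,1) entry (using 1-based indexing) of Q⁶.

-6551

Characteristic polynomial: μ^2 + 4μ + 3 = (μ + 1)(μ + 3), so the eigenvalues are -3, -1.
μ=-1: eigenvector (1, 3).
μ=-3: eigenvector (3, 10).
P = [[1, 3], [3, 10]], D = diag(-1, -3), P⁻¹ = [[10, -3], [-3, 1]].
Q⁶ = P·diag(1, 729)·P⁻¹ = [[-6551, 2184], [-21840, 7281]].
The requested entry is -6551.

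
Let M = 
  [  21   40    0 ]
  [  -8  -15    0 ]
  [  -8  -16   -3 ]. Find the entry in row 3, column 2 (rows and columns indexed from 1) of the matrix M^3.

-304

Characteristic polynomial: λ^3 - 3λ^2 - 13λ + 15 = (λ - 5)(λ - 1)(λ + 3), so the eigenvalues are -3, 1, 5.
λ=5: eigenvector (5, -2, -1).
λ=-3: eigenvector (0, 0, 1).
λ=1: eigenvector (-2, 1, 0).
P = [[5, 0, -2], [-2, 0, 1], [-1, 1, 0]], D = diag(5, -3, 1), P⁻¹ = [[1, 2, 0], [1, 2, 1], [2, 5, 0]].
M³ = P·diag(125, -27, 1)·P⁻¹ = [[621, 1240, 0], [-248, -495, 0], [-152, -304, -27]].
The requested entry is -304.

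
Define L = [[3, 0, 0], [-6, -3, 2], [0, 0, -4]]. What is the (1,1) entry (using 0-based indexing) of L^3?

-27

Characteristic polynomial: μ^3 + 4μ^2 - 9μ - 36 = (μ - 3)(μ + 3)(μ + 4), so the eigenvalues are -4, -3, 3.
μ=3: eigenvector (1, -1, 0).
μ=-3: eigenvector (0, 1, 0).
μ=-4: eigenvector (0, -2, 1).
P = [[1, 0, 0], [-1, 1, -2], [0, 0, 1]], D = diag(3, -3, -4), P⁻¹ = [[1, 0, 0], [1, 1, 2], [0, 0, 1]].
L³ = P·diag(27, -27, -64)·P⁻¹ = [[27, 0, 0], [-54, -27, 74], [0, 0, -64]].
The requested entry is -27.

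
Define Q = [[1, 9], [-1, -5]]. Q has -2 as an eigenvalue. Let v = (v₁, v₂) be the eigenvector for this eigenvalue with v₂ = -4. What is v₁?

12

Q + 2I = [[3, 9], [-1, -3]].
Solving (Q + 2I)v = 0 gives the eigenspace spanned by (12, -4).
With v₂ = -4, v = (12, -4), so v₁ = 12.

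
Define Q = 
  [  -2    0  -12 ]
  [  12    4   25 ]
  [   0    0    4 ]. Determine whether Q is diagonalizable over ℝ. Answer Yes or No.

Characteristic polynomial: p(s) = s^3 - 6s^2 + 32 = (s - 4)^2(s + 2).
s = 4 has algebraic multiplicity 2; rank(Q − 4I) = 2, so geometric multiplicity = 1.
Geometric multiplicity < algebraic multiplicity, so Q is not diagonalizable.

No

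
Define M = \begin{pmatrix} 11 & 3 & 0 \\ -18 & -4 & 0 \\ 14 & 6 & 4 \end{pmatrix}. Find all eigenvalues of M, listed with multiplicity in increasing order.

2, 4, 5

Characteristic polynomial: p(λ) = λ^3 - 11λ^2 + 38λ - 40 = (λ - 5)(λ - 4)(λ - 2).
Roots (with multiplicity): 2, 4, 5.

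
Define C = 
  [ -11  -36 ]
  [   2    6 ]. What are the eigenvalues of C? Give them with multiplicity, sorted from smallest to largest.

-3, -2

Characteristic polynomial: p(λ) = λ^2 + 5λ + 6 = (λ + 2)(λ + 3).
Roots (with multiplicity): -3, -2.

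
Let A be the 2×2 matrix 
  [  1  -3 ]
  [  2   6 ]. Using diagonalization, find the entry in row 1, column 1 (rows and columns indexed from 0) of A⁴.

606

Characteristic polynomial: s^2 - 7s + 12 = (s - 4)(s - 3), so the eigenvalues are 3, 4.
s=3: eigenvector (3, -2).
s=4: eigenvector (1, -1).
P = [[3, 1], [-2, -1]], D = diag(3, 4), P⁻¹ = [[1, 1], [-2, -3]].
A⁴ = P·diag(81, 256)·P⁻¹ = [[-269, -525], [350, 606]].
The requested entry is 606.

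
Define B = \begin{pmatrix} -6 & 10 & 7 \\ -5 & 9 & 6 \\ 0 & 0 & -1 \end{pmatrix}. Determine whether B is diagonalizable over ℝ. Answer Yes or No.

No

Characteristic polynomial: p(t) = t^3 - 2t^2 - 7t - 4 = (t - 4)(t + 1)^2.
t = -1 has algebraic multiplicity 2; rank(B + 1I) = 2, so geometric multiplicity = 1.
Geometric multiplicity < algebraic multiplicity, so B is not diagonalizable.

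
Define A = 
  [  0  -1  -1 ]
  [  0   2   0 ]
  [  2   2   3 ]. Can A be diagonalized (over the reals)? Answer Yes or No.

Characteristic polynomial: p(r) = r^3 - 5r^2 + 8r - 4 = (r - 2)^2(r - 1).
r = 2 has algebraic multiplicity 2; rank(A − 2I) = 2, so geometric multiplicity = 1.
Geometric multiplicity < algebraic multiplicity, so A is not diagonalizable.

No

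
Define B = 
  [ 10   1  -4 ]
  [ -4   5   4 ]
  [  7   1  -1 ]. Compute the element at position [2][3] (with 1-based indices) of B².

Characteristic polynomial: s^3 - 14s^2 + 63s - 90 = (s - 6)(s - 5)(s - 3), so the eigenvalues are 3, 5, 6.
s=5: eigenvector (1, -1, 1).
s=3: eigenvector (2, -2, 3).
s=6: eigenvector (1, 0, 1).
P = [[1, 2, 1], [-1, -2, 0], [1, 3, 1]], D = diag(5, 3, 6), P⁻¹ = [[2, -1, -2], [-1, 0, 1], [1, 1, 0]].
B² = P·diag(25, 9, 36)·P⁻¹ = [[68, 11, -32], [-32, 25, 32], [59, 11, -23]].
The requested entry is 32.

32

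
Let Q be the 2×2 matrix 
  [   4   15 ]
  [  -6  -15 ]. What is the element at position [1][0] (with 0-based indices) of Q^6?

Characteristic polynomial: t^2 + 11t + 30 = (t + 5)(t + 6), so the eigenvalues are -6, -5.
t=-5: eigenvector (-5, 3).
t=-6: eigenvector (3, -2).
P = [[-5, 3], [3, -2]], D = diag(-5, -6), P⁻¹ = [[-2, -3], [-3, -5]].
Q⁶ = P·diag(15625, 46656)·P⁻¹ = [[-263654, -465465], [186186, 325935]].
The requested entry is 186186.

186186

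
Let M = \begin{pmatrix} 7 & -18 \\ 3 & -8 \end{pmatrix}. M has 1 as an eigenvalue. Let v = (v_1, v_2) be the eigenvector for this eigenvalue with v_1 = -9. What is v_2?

M − 1I = [[6, -18], [3, -9]].
Solving (M − 1I)v = 0 gives the eigenspace spanned by (-9, -3).
With v_1 = -9, v = (-9, -3), so v_2 = -3.

-3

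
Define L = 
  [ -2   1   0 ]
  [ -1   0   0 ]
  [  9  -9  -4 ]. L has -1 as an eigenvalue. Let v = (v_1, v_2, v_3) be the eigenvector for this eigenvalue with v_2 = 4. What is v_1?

L + 1I = [[-1, 1, 0], [-1, 1, 0], [9, -9, -3]].
Solving (L + 1I)v = 0 gives the eigenspace spanned by (4, 4, 0).
With v_2 = 4, v = (4, 4, 0), so v_1 = 4.

4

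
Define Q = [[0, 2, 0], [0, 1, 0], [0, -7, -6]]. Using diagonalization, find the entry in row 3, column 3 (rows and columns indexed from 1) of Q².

36

Characteristic polynomial: λ^3 + 5λ^2 - 6λ = λ(λ - 1)(λ + 6), so the eigenvalues are -6, 0, 1.
λ=0: eigenvector (1, 0, 0).
λ=1: eigenvector (2, 1, -1).
λ=-6: eigenvector (0, 0, 1).
P = [[1, 2, 0], [0, 1, 0], [0, -1, 1]], D = diag(0, 1, -6), P⁻¹ = [[1, -2, 0], [0, 1, 0], [0, 1, 1]].
Q² = P·diag(0, 1, 36)·P⁻¹ = [[0, 2, 0], [0, 1, 0], [0, 35, 36]].
The requested entry is 36.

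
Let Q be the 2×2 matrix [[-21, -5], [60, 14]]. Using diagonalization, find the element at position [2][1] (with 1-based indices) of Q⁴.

-15540

Characteristic polynomial: r^2 + 7r + 6 = (r + 1)(r + 6), so the eigenvalues are -6, -1.
r=-1: eigenvector (1, -4).
r=-6: eigenvector (1, -3).
P = [[1, 1], [-4, -3]], D = diag(-1, -6), P⁻¹ = [[-3, -1], [4, 1]].
Q⁴ = P·diag(1, 1296)·P⁻¹ = [[5181, 1295], [-15540, -3884]].
The requested entry is -15540.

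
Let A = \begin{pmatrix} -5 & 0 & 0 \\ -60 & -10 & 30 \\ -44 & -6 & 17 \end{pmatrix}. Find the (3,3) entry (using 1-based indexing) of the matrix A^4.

3061

Characteristic polynomial: λ^3 - 2λ^2 - 25λ + 50 = (λ - 5)(λ - 2)(λ + 5), so the eigenvalues are -5, 2, 5.
λ=-5: eigenvector (1, 0, 2).
λ=5: eigenvector (0, 2, 1).
λ=2: eigenvector (0, 5, 2).
P = [[1, 0, 0], [0, 2, 5], [2, 1, 2]], D = diag(-5, 5, 2), P⁻¹ = [[1, 0, 0], [-10, -2, 5], [4, 1, -2]].
A⁴ = P·diag(625, 625, 16)·P⁻¹ = [[625, 0, 0], [-12180, -2420, 6090], [-4872, -1218, 3061]].
The requested entry is 3061.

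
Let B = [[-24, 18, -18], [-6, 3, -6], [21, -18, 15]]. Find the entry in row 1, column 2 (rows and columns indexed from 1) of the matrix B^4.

-2430

Characteristic polynomial: r^3 + 6r^2 - 9r - 54 = (r - 3)(r + 3)(r + 6), so the eigenvalues are -6, -3, 3.
r=-3: eigenvector (0, 1, 1).
r=3: eigenvector (2, 1, -2).
r=-6: eigenvector (1, 0, -1).
P = [[0, 2, 1], [1, 1, 0], [1, -2, -1]], D = diag(-3, 3, -6), P⁻¹ = [[1, 0, 1], [-1, 1, -1], [3, -2, 2]].
B⁴ = P·diag(81, 81, 1296)·P⁻¹ = [[3726, -2430, 2430], [0, 81, 0], [-3645, 2430, -2349]].
The requested entry is -2430.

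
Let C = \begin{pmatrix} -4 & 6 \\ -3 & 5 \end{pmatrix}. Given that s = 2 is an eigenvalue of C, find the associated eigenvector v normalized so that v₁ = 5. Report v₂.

5

C − 2I = [[-6, 6], [-3, 3]].
Solving (C − 2I)v = 0 gives the eigenspace spanned by (5, 5).
With v₁ = 5, v = (5, 5), so v₂ = 5.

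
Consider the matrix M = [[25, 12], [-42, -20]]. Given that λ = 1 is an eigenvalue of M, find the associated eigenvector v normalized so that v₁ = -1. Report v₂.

M − 1I = [[24, 12], [-42, -21]].
Solving (M − 1I)v = 0 gives the eigenspace spanned by (-1, 2).
With v₁ = -1, v = (-1, 2), so v₂ = 2.

2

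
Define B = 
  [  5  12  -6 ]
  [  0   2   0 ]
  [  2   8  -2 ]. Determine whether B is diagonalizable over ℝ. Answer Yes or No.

Yes

Characteristic polynomial: p(λ) = λ^3 - 5λ^2 + 8λ - 4 = (λ - 2)^2(λ - 1).
λ = 2 has algebraic multiplicity 2; rank(B − 2I) = 1, so geometric multiplicity = 2.
Every eigenvalue has geometric = algebraic multiplicity, so B is diagonalizable.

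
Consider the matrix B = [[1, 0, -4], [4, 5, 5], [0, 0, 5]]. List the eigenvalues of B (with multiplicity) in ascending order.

Characteristic polynomial: p(t) = t^3 - 11t^2 + 35t - 25 = (t - 5)^2(t - 1).
Roots (with multiplicity): 1, 5, 5.

1, 5, 5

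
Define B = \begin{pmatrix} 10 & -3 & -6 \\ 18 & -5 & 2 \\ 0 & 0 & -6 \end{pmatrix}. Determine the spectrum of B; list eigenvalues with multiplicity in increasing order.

-6, 1, 4

Characteristic polynomial: p(λ) = λ^3 + λ^2 - 26λ + 24 = (λ - 4)(λ - 1)(λ + 6).
Roots (with multiplicity): -6, 1, 4.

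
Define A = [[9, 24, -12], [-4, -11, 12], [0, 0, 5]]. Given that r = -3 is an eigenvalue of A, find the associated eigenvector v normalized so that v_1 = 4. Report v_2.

A + 3I = [[12, 24, -12], [-4, -8, 12], [0, 0, 8]].
Solving (A + 3I)v = 0 gives the eigenspace spanned by (4, -2, 0).
With v_1 = 4, v = (4, -2, 0), so v_2 = -2.

-2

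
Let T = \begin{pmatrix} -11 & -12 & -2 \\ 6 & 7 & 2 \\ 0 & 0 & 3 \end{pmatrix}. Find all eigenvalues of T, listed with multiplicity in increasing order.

-5, 1, 3

Characteristic polynomial: p(s) = s^3 + s^2 - 17s + 15 = (s - 3)(s - 1)(s + 5).
Roots (with multiplicity): -5, 1, 3.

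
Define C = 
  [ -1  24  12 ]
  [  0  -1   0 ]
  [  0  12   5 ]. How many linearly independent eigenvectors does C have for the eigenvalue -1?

C + 1I = [[0, 24, 12], [0, 0, 0], [0, 12, 6]].
This matrix has rank 1, so its null space has dimension 3 − 1 = 2.

2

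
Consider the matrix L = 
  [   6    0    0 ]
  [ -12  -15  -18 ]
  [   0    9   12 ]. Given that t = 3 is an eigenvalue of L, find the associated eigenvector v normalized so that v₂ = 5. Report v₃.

L − 3I = [[3, 0, 0], [-12, -18, -18], [0, 9, 9]].
Solving (L − 3I)v = 0 gives the eigenspace spanned by (0, 5, -5).
With v₂ = 5, v = (0, 5, -5), so v₃ = -5.

-5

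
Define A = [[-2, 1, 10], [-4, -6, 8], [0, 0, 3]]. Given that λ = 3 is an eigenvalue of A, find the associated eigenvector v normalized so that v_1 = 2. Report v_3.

1

A − 3I = [[-5, 1, 10], [-4, -9, 8], [0, 0, 0]].
Solving (A − 3I)v = 0 gives the eigenspace spanned by (2, 0, 1).
With v_1 = 2, v = (2, 0, 1), so v_3 = 1.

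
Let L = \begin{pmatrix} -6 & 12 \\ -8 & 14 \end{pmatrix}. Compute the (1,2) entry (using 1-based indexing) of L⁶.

Characteristic polynomial: λ^2 - 8λ + 12 = (λ - 6)(λ - 2), so the eigenvalues are 2, 6.
λ=6: eigenvector (1, 1).
λ=2: eigenvector (-3, -2).
P = [[1, -3], [1, -2]], D = diag(6, 2), P⁻¹ = [[-2, 3], [-1, 1]].
L⁶ = P·diag(46656, 64)·P⁻¹ = [[-93120, 139776], [-93184, 139840]].
The requested entry is 139776.

139776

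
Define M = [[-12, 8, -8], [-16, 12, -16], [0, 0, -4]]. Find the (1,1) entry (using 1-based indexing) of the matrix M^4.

256

Characteristic polynomial: λ^3 + 4λ^2 - 16λ - 64 = (λ - 4)(λ + 4)^2, so the eigenvalues are -4, -4, 4.
λ=4: eigenvector (1, 2, 0).
λ=-4: eigenvector (-1, -1, 0).
λ=-4: eigenvector (0, 1, 1).
P = [[1, -1, 0], [2, -1, 1], [0, 0, 1]], D = diag(4, -4, -4), P⁻¹ = [[-1, 1, -1], [-2, 1, -1], [0, 0, 1]].
M⁴ = P·diag(256, 256, 256)·P⁻¹ = [[256, 0, 0], [0, 256, 0], [0, 0, 256]].
The requested entry is 256.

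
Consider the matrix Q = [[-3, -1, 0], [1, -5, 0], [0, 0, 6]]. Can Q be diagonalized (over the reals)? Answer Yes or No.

Characteristic polynomial: p(s) = s^3 + 2s^2 - 32s - 96 = (s - 6)(s + 4)^2.
s = -4 has algebraic multiplicity 2; rank(Q + 4I) = 2, so geometric multiplicity = 1.
Geometric multiplicity < algebraic multiplicity, so Q is not diagonalizable.

No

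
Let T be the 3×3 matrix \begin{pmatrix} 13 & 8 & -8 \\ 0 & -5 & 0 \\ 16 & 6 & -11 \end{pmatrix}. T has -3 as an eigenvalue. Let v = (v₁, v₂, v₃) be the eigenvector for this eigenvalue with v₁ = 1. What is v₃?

2

T + 3I = [[16, 8, -8], [0, -2, 0], [16, 6, -8]].
Solving (T + 3I)v = 0 gives the eigenspace spanned by (1, 0, 2).
With v₁ = 1, v = (1, 0, 2), so v₃ = 2.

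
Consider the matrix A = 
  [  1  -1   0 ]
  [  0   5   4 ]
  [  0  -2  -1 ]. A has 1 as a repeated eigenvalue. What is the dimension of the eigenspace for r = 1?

1

A − 1I = [[0, -1, 0], [0, 4, 4], [0, -2, -2]].
This matrix has rank 2, so its null space has dimension 3 − 2 = 1.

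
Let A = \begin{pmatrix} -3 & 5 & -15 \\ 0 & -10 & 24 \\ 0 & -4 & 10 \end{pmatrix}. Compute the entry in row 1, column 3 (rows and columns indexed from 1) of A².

15

Characteristic polynomial: s^3 + 3s^2 - 4s - 12 = (s - 2)(s + 2)(s + 3), so the eigenvalues are -3, -2, 2.
s=-2: eigenvector (0, 3, 1).
s=-3: eigenvector (1, 0, 0).
s=2: eigenvector (-1, 2, 1).
P = [[0, 1, -1], [3, 0, 2], [1, 0, 1]], D = diag(-2, -3, 2), P⁻¹ = [[0, 1, -2], [1, -1, 3], [0, -1, 3]].
A² = P·diag(4, 9, 4)·P⁻¹ = [[9, -5, 15], [0, 4, 0], [0, 0, 4]].
The requested entry is 15.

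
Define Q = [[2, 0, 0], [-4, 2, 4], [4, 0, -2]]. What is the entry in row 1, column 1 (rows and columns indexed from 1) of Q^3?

Characteristic polynomial: t^3 - 2t^2 - 4t + 8 = (t - 2)^2(t + 2), so the eigenvalues are -2, 2, 2.
t=2: eigenvector (1, -1, 1).
t=2: eigenvector (0, 1, 0).
t=-2: eigenvector (0, -1, 1).
P = [[1, 0, 0], [-1, 1, -1], [1, 0, 1]], D = diag(2, 2, -2), P⁻¹ = [[1, 0, 0], [0, 1, 1], [-1, 0, 1]].
Q³ = P·diag(8, 8, -8)·P⁻¹ = [[8, 0, 0], [-16, 8, 16], [16, 0, -8]].
The requested entry is 8.

8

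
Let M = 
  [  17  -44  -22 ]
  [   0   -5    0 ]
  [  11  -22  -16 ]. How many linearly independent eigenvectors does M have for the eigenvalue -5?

M + 5I = [[22, -44, -22], [0, 0, 0], [11, -22, -11]].
This matrix has rank 1, so its null space has dimension 3 − 1 = 2.

2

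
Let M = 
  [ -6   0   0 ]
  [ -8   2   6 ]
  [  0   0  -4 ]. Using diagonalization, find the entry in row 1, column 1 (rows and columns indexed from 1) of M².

36

Characteristic polynomial: λ^3 + 8λ^2 + 4λ - 48 = (λ - 2)(λ + 4)(λ + 6), so the eigenvalues are -6, -4, 2.
λ=-6: eigenvector (1, 1, 0).
λ=-4: eigenvector (0, -1, 1).
λ=2: eigenvector (0, 1, 0).
P = [[1, 0, 0], [1, -1, 1], [0, 1, 0]], D = diag(-6, -4, 2), P⁻¹ = [[1, 0, 0], [0, 0, 1], [-1, 1, 1]].
M² = P·diag(36, 16, 4)·P⁻¹ = [[36, 0, 0], [32, 4, -12], [0, 0, 16]].
The requested entry is 36.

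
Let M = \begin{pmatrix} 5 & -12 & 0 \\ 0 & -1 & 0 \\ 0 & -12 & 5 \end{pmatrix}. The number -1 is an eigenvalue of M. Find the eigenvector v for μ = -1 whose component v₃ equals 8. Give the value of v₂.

M + 1I = [[6, -12, 0], [0, 0, 0], [0, -12, 6]].
Solving (M + 1I)v = 0 gives the eigenspace spanned by (8, 4, 8).
With v₃ = 8, v = (8, 4, 8), so v₂ = 4.

4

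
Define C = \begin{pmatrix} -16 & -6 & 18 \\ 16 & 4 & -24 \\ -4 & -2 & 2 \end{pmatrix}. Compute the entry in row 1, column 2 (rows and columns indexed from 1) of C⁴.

Characteristic polynomial: r^3 + 10r^2 + 32r + 32 = (r + 2)(r + 4)^2, so the eigenvalues are -4, -4, -2.
r=-4: eigenvector (1, -2, 0).
r=-4: eigenvector (3, -3, 1).
r=-2: eigenvector (3, -4, 1).
P = [[1, 3, 3], [-2, -3, -4], [0, 1, 1]], D = diag(-4, -4, -2), P⁻¹ = [[1, 0, -3], [2, 1, -2], [-2, -1, 3]].
C⁴ = P·diag(256, 256, 16)·P⁻¹ = [[1696, 720, -2160], [-1920, -704, 2880], [480, 240, -464]].
The requested entry is 720.

720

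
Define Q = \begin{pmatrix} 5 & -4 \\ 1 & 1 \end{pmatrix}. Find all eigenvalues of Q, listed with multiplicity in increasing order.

3, 3

Characteristic polynomial: p(r) = r^2 - 6r + 9 = (r - 3)^2.
Roots (with multiplicity): 3, 3.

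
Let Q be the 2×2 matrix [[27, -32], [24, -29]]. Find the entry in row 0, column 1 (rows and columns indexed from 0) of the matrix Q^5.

-13472

Characteristic polynomial: t^2 + 2t - 15 = (t - 3)(t + 5), so the eigenvalues are -5, 3.
t=-5: eigenvector (1, 1).
t=3: eigenvector (4, 3).
P = [[1, 4], [1, 3]], D = diag(-5, 3), P⁻¹ = [[-3, 4], [1, -1]].
Q⁵ = P·diag(-3125, 243)·P⁻¹ = [[10347, -13472], [10104, -13229]].
The requested entry is -13472.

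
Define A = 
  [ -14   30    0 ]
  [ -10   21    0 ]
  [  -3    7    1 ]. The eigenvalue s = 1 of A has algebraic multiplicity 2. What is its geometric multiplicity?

1

A − 1I = [[-15, 30, 0], [-10, 20, 0], [-3, 7, 0]].
This matrix has rank 2, so its null space has dimension 3 − 2 = 1.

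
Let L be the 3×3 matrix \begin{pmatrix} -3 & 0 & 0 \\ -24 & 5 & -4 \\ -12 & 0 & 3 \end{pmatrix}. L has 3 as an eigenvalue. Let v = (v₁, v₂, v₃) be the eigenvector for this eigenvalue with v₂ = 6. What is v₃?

3

L − 3I = [[-6, 0, 0], [-24, 2, -4], [-12, 0, 0]].
Solving (L − 3I)v = 0 gives the eigenspace spanned by (0, 6, 3).
With v₂ = 6, v = (0, 6, 3), so v₃ = 3.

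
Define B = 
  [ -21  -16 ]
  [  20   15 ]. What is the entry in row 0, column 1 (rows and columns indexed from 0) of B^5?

Characteristic polynomial: s^2 + 6s + 5 = (s + 1)(s + 5), so the eigenvalues are -5, -1.
s=-5: eigenvector (1, -1).
s=-1: eigenvector (-4, 5).
P = [[1, -4], [-1, 5]], D = diag(-5, -1), P⁻¹ = [[5, 4], [1, 1]].
B⁵ = P·diag(-3125, -1)·P⁻¹ = [[-15621, -12496], [15620, 12495]].
The requested entry is -12496.

-12496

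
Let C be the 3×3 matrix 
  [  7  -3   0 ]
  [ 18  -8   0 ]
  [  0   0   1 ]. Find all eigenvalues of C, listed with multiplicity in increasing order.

Characteristic polynomial: p(λ) = λ^3 - 3λ + 2 = (λ - 1)^2(λ + 2).
Roots (with multiplicity): -2, 1, 1.

-2, 1, 1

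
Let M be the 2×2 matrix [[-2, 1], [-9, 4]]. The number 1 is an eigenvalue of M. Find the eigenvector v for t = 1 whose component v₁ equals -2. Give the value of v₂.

-6

M − 1I = [[-3, 1], [-9, 3]].
Solving (M − 1I)v = 0 gives the eigenspace spanned by (-2, -6).
With v₁ = -2, v = (-2, -6), so v₂ = -6.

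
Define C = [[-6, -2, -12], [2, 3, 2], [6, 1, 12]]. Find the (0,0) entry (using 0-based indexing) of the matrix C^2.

-40

Characteristic polynomial: μ^3 - 9μ^2 + 20μ - 12 = (μ - 6)(μ - 2)(μ - 1), so the eigenvalues are 1, 2, 6.
μ=2: eigenvector (2, -2, -1).
μ=1: eigenvector (-2, 1, 1).
μ=6: eigenvector (-1, 0, 1).
P = [[2, -2, -1], [-2, 1, 0], [-1, 1, 1]], D = diag(2, 1, 6), P⁻¹ = [[-1, -1, -1], [-2, -1, -2], [1, 0, 2]].
C² = P·diag(4, 1, 36)·P⁻¹ = [[-40, -6, -76], [6, 7, 6], [38, 3, 74]].
The requested entry is -40.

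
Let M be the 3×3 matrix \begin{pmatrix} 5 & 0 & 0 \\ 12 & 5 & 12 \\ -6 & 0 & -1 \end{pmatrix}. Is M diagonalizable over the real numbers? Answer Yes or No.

Characteristic polynomial: p(λ) = λ^3 - 9λ^2 + 15λ + 25 = (λ - 5)^2(λ + 1).
λ = 5 has algebraic multiplicity 2; rank(M − 5I) = 1, so geometric multiplicity = 2.
Every eigenvalue has geometric = algebraic multiplicity, so M is diagonalizable.

Yes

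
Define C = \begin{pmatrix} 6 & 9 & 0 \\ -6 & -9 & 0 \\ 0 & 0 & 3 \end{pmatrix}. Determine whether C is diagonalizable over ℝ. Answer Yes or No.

Yes

Characteristic polynomial: p(t) = t^3 - 9t = t(t - 3)(t + 3).
All 3 eigenvalues are distinct, so C is diagonalizable.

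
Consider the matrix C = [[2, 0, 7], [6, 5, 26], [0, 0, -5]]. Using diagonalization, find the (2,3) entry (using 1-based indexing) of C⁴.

1218

Characteristic polynomial: r^3 - 2r^2 - 25r + 50 = (r - 5)(r - 2)(r + 5), so the eigenvalues are -5, 2, 5.
r=-5: eigenvector (-1, -2, 1).
r=5: eigenvector (0, 1, 0).
r=2: eigenvector (1, -2, 0).
P = [[-1, 0, 1], [-2, 1, -2], [1, 0, 0]], D = diag(-5, 5, 2), P⁻¹ = [[0, 0, 1], [2, 1, 4], [1, 0, 1]].
C⁴ = P·diag(625, 625, 16)·P⁻¹ = [[16, 0, -609], [1218, 625, 1218], [0, 0, 625]].
The requested entry is 1218.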